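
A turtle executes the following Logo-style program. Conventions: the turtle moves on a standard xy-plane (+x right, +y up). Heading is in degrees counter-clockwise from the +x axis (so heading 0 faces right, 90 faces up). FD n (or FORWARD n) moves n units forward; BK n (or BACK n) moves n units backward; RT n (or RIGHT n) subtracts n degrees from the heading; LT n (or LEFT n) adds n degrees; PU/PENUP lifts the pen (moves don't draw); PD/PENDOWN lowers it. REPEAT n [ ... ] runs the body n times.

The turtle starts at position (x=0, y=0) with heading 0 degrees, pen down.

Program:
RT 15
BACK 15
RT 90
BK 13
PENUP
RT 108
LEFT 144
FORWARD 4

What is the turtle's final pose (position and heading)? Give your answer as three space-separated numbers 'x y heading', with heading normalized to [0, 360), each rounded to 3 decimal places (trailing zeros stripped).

Answer: -9.691 12.705 291

Derivation:
Executing turtle program step by step:
Start: pos=(0,0), heading=0, pen down
RT 15: heading 0 -> 345
BK 15: (0,0) -> (-14.489,3.882) [heading=345, draw]
RT 90: heading 345 -> 255
BK 13: (-14.489,3.882) -> (-11.124,16.439) [heading=255, draw]
PU: pen up
RT 108: heading 255 -> 147
LT 144: heading 147 -> 291
FD 4: (-11.124,16.439) -> (-9.691,12.705) [heading=291, move]
Final: pos=(-9.691,12.705), heading=291, 2 segment(s) drawn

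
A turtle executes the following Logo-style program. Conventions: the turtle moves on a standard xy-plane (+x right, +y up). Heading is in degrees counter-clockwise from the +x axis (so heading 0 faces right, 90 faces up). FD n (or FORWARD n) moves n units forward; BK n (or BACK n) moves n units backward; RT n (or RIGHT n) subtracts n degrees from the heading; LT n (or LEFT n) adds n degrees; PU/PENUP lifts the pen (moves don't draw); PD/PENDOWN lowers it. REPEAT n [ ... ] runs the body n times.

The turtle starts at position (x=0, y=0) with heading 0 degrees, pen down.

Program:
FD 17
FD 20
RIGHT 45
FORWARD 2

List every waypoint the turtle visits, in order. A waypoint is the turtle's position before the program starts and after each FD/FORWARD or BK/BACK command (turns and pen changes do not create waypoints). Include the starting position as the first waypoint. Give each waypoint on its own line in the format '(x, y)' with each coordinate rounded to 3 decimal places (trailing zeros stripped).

Answer: (0, 0)
(17, 0)
(37, 0)
(38.414, -1.414)

Derivation:
Executing turtle program step by step:
Start: pos=(0,0), heading=0, pen down
FD 17: (0,0) -> (17,0) [heading=0, draw]
FD 20: (17,0) -> (37,0) [heading=0, draw]
RT 45: heading 0 -> 315
FD 2: (37,0) -> (38.414,-1.414) [heading=315, draw]
Final: pos=(38.414,-1.414), heading=315, 3 segment(s) drawn
Waypoints (4 total):
(0, 0)
(17, 0)
(37, 0)
(38.414, -1.414)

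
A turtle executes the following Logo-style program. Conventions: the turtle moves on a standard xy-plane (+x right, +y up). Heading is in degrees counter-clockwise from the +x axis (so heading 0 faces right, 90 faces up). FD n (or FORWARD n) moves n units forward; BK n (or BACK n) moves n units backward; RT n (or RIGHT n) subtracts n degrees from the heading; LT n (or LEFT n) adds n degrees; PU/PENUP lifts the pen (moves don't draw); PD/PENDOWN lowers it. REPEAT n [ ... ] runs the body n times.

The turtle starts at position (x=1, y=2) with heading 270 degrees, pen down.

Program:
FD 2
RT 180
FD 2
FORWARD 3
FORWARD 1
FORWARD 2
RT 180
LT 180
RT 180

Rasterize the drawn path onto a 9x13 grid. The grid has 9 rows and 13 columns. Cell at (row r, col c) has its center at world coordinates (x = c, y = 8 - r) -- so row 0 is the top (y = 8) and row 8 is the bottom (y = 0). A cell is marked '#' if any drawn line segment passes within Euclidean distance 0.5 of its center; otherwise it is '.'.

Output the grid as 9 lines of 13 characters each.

Answer: .#...........
.#...........
.#...........
.#...........
.#...........
.#...........
.#...........
.#...........
.#...........

Derivation:
Segment 0: (1,2) -> (1,0)
Segment 1: (1,0) -> (1,2)
Segment 2: (1,2) -> (1,5)
Segment 3: (1,5) -> (1,6)
Segment 4: (1,6) -> (1,8)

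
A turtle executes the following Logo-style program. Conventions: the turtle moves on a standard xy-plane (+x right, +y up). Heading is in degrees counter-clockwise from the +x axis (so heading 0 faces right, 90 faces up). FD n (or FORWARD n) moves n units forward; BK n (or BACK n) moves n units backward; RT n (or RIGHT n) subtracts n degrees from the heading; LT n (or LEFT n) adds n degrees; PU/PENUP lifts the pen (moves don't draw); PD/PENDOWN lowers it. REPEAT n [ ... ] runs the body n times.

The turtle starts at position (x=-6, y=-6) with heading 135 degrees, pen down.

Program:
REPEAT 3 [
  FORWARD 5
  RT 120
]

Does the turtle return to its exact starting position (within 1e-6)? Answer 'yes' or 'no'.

Answer: yes

Derivation:
Executing turtle program step by step:
Start: pos=(-6,-6), heading=135, pen down
REPEAT 3 [
  -- iteration 1/3 --
  FD 5: (-6,-6) -> (-9.536,-2.464) [heading=135, draw]
  RT 120: heading 135 -> 15
  -- iteration 2/3 --
  FD 5: (-9.536,-2.464) -> (-4.706,-1.17) [heading=15, draw]
  RT 120: heading 15 -> 255
  -- iteration 3/3 --
  FD 5: (-4.706,-1.17) -> (-6,-6) [heading=255, draw]
  RT 120: heading 255 -> 135
]
Final: pos=(-6,-6), heading=135, 3 segment(s) drawn

Start position: (-6, -6)
Final position: (-6, -6)
Distance = 0; < 1e-6 -> CLOSED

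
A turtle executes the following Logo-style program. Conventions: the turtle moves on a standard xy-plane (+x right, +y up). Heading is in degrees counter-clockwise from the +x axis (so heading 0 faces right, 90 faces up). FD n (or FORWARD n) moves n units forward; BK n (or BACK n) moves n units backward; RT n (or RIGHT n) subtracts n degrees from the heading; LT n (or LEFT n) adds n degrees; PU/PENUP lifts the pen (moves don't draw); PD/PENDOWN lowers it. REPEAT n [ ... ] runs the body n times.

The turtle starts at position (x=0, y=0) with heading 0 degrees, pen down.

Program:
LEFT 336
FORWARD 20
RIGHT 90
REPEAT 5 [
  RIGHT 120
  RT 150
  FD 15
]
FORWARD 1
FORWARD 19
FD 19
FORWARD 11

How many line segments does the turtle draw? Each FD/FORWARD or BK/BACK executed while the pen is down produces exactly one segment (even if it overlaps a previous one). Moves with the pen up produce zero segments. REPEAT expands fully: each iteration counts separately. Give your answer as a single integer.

Answer: 10

Derivation:
Executing turtle program step by step:
Start: pos=(0,0), heading=0, pen down
LT 336: heading 0 -> 336
FD 20: (0,0) -> (18.271,-8.135) [heading=336, draw]
RT 90: heading 336 -> 246
REPEAT 5 [
  -- iteration 1/5 --
  RT 120: heading 246 -> 126
  RT 150: heading 126 -> 336
  FD 15: (18.271,-8.135) -> (31.974,-14.236) [heading=336, draw]
  -- iteration 2/5 --
  RT 120: heading 336 -> 216
  RT 150: heading 216 -> 66
  FD 15: (31.974,-14.236) -> (38.075,-0.533) [heading=66, draw]
  -- iteration 3/5 --
  RT 120: heading 66 -> 306
  RT 150: heading 306 -> 156
  FD 15: (38.075,-0.533) -> (24.372,5.568) [heading=156, draw]
  -- iteration 4/5 --
  RT 120: heading 156 -> 36
  RT 150: heading 36 -> 246
  FD 15: (24.372,5.568) -> (18.271,-8.135) [heading=246, draw]
  -- iteration 5/5 --
  RT 120: heading 246 -> 126
  RT 150: heading 126 -> 336
  FD 15: (18.271,-8.135) -> (31.974,-14.236) [heading=336, draw]
]
FD 1: (31.974,-14.236) -> (32.888,-14.643) [heading=336, draw]
FD 19: (32.888,-14.643) -> (50.245,-22.371) [heading=336, draw]
FD 19: (50.245,-22.371) -> (67.602,-30.099) [heading=336, draw]
FD 11: (67.602,-30.099) -> (77.651,-34.573) [heading=336, draw]
Final: pos=(77.651,-34.573), heading=336, 10 segment(s) drawn
Segments drawn: 10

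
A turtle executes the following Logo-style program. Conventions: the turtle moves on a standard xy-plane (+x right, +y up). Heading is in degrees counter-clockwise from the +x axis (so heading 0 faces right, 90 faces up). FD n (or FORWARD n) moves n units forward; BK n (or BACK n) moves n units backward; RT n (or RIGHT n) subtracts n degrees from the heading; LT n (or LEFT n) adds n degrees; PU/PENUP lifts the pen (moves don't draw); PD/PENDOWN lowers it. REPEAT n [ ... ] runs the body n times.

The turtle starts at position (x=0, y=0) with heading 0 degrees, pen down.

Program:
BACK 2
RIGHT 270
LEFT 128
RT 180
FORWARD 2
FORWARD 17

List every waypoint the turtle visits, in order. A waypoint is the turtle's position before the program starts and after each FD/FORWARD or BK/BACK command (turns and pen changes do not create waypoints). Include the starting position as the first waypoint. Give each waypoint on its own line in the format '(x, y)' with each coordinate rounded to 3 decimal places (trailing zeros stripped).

Executing turtle program step by step:
Start: pos=(0,0), heading=0, pen down
BK 2: (0,0) -> (-2,0) [heading=0, draw]
RT 270: heading 0 -> 90
LT 128: heading 90 -> 218
RT 180: heading 218 -> 38
FD 2: (-2,0) -> (-0.424,1.231) [heading=38, draw]
FD 17: (-0.424,1.231) -> (12.972,11.698) [heading=38, draw]
Final: pos=(12.972,11.698), heading=38, 3 segment(s) drawn
Waypoints (4 total):
(0, 0)
(-2, 0)
(-0.424, 1.231)
(12.972, 11.698)

Answer: (0, 0)
(-2, 0)
(-0.424, 1.231)
(12.972, 11.698)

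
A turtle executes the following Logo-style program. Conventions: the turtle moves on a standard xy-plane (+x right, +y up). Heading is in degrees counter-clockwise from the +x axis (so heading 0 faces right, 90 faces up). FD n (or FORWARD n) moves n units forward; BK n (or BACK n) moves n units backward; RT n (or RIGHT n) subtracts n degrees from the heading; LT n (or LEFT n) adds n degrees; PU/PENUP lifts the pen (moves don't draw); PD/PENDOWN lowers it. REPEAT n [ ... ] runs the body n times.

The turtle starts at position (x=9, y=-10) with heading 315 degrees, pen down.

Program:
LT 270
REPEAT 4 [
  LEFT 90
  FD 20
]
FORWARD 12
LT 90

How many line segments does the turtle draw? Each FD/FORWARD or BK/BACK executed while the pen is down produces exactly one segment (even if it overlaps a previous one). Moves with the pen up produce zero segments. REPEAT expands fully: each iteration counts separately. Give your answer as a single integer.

Executing turtle program step by step:
Start: pos=(9,-10), heading=315, pen down
LT 270: heading 315 -> 225
REPEAT 4 [
  -- iteration 1/4 --
  LT 90: heading 225 -> 315
  FD 20: (9,-10) -> (23.142,-24.142) [heading=315, draw]
  -- iteration 2/4 --
  LT 90: heading 315 -> 45
  FD 20: (23.142,-24.142) -> (37.284,-10) [heading=45, draw]
  -- iteration 3/4 --
  LT 90: heading 45 -> 135
  FD 20: (37.284,-10) -> (23.142,4.142) [heading=135, draw]
  -- iteration 4/4 --
  LT 90: heading 135 -> 225
  FD 20: (23.142,4.142) -> (9,-10) [heading=225, draw]
]
FD 12: (9,-10) -> (0.515,-18.485) [heading=225, draw]
LT 90: heading 225 -> 315
Final: pos=(0.515,-18.485), heading=315, 5 segment(s) drawn
Segments drawn: 5

Answer: 5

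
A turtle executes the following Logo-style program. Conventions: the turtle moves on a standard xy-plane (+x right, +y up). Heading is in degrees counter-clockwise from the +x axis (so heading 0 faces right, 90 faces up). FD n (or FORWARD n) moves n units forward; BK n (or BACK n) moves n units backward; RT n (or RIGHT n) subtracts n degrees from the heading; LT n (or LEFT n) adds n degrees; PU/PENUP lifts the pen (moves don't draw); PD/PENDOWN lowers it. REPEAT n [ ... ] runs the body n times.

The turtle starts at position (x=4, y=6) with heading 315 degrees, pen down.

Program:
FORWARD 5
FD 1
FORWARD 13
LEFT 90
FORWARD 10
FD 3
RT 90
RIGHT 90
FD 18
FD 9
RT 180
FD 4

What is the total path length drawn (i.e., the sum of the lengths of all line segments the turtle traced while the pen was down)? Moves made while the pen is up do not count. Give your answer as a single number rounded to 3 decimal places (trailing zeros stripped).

Executing turtle program step by step:
Start: pos=(4,6), heading=315, pen down
FD 5: (4,6) -> (7.536,2.464) [heading=315, draw]
FD 1: (7.536,2.464) -> (8.243,1.757) [heading=315, draw]
FD 13: (8.243,1.757) -> (17.435,-7.435) [heading=315, draw]
LT 90: heading 315 -> 45
FD 10: (17.435,-7.435) -> (24.506,-0.364) [heading=45, draw]
FD 3: (24.506,-0.364) -> (26.627,1.757) [heading=45, draw]
RT 90: heading 45 -> 315
RT 90: heading 315 -> 225
FD 18: (26.627,1.757) -> (13.899,-10.971) [heading=225, draw]
FD 9: (13.899,-10.971) -> (7.536,-17.335) [heading=225, draw]
RT 180: heading 225 -> 45
FD 4: (7.536,-17.335) -> (10.364,-14.506) [heading=45, draw]
Final: pos=(10.364,-14.506), heading=45, 8 segment(s) drawn

Segment lengths:
  seg 1: (4,6) -> (7.536,2.464), length = 5
  seg 2: (7.536,2.464) -> (8.243,1.757), length = 1
  seg 3: (8.243,1.757) -> (17.435,-7.435), length = 13
  seg 4: (17.435,-7.435) -> (24.506,-0.364), length = 10
  seg 5: (24.506,-0.364) -> (26.627,1.757), length = 3
  seg 6: (26.627,1.757) -> (13.899,-10.971), length = 18
  seg 7: (13.899,-10.971) -> (7.536,-17.335), length = 9
  seg 8: (7.536,-17.335) -> (10.364,-14.506), length = 4
Total = 63

Answer: 63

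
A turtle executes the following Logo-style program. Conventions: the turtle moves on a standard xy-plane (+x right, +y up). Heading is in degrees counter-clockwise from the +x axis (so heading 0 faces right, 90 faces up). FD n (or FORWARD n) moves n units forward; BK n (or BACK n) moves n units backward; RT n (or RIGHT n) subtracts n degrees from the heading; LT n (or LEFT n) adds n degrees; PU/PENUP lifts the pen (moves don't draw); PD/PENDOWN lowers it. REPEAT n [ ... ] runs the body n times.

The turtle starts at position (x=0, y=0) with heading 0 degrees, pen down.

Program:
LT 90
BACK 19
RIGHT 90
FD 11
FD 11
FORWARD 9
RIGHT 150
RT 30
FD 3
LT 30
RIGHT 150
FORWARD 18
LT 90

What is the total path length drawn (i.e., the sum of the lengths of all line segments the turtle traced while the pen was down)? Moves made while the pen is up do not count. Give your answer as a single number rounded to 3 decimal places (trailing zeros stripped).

Answer: 71

Derivation:
Executing turtle program step by step:
Start: pos=(0,0), heading=0, pen down
LT 90: heading 0 -> 90
BK 19: (0,0) -> (0,-19) [heading=90, draw]
RT 90: heading 90 -> 0
FD 11: (0,-19) -> (11,-19) [heading=0, draw]
FD 11: (11,-19) -> (22,-19) [heading=0, draw]
FD 9: (22,-19) -> (31,-19) [heading=0, draw]
RT 150: heading 0 -> 210
RT 30: heading 210 -> 180
FD 3: (31,-19) -> (28,-19) [heading=180, draw]
LT 30: heading 180 -> 210
RT 150: heading 210 -> 60
FD 18: (28,-19) -> (37,-3.412) [heading=60, draw]
LT 90: heading 60 -> 150
Final: pos=(37,-3.412), heading=150, 6 segment(s) drawn

Segment lengths:
  seg 1: (0,0) -> (0,-19), length = 19
  seg 2: (0,-19) -> (11,-19), length = 11
  seg 3: (11,-19) -> (22,-19), length = 11
  seg 4: (22,-19) -> (31,-19), length = 9
  seg 5: (31,-19) -> (28,-19), length = 3
  seg 6: (28,-19) -> (37,-3.412), length = 18
Total = 71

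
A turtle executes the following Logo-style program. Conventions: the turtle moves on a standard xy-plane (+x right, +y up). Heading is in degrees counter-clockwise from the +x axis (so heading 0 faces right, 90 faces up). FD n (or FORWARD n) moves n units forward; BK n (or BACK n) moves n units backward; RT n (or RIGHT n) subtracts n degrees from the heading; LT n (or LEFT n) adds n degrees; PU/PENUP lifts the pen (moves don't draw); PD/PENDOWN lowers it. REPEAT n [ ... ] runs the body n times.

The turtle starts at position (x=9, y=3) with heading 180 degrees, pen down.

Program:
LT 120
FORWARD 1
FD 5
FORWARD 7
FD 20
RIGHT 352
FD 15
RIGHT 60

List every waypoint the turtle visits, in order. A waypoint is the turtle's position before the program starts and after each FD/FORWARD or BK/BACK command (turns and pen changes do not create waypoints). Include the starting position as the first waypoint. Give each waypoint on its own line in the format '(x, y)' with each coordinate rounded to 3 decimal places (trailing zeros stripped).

Answer: (9, 3)
(9.5, 2.134)
(12, -2.196)
(15.5, -8.258)
(25.5, -25.579)
(34.735, -37.399)

Derivation:
Executing turtle program step by step:
Start: pos=(9,3), heading=180, pen down
LT 120: heading 180 -> 300
FD 1: (9,3) -> (9.5,2.134) [heading=300, draw]
FD 5: (9.5,2.134) -> (12,-2.196) [heading=300, draw]
FD 7: (12,-2.196) -> (15.5,-8.258) [heading=300, draw]
FD 20: (15.5,-8.258) -> (25.5,-25.579) [heading=300, draw]
RT 352: heading 300 -> 308
FD 15: (25.5,-25.579) -> (34.735,-37.399) [heading=308, draw]
RT 60: heading 308 -> 248
Final: pos=(34.735,-37.399), heading=248, 5 segment(s) drawn
Waypoints (6 total):
(9, 3)
(9.5, 2.134)
(12, -2.196)
(15.5, -8.258)
(25.5, -25.579)
(34.735, -37.399)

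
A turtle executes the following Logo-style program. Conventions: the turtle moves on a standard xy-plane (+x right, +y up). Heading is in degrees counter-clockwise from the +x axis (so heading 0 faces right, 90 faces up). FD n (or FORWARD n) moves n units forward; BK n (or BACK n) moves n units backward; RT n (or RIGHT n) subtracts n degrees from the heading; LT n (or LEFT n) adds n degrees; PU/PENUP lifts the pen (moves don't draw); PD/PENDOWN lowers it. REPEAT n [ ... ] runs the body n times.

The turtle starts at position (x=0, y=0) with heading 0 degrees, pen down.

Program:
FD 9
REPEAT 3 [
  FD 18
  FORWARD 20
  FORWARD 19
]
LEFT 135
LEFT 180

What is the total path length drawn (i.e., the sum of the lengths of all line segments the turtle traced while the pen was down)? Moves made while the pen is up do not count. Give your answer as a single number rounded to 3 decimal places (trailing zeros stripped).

Executing turtle program step by step:
Start: pos=(0,0), heading=0, pen down
FD 9: (0,0) -> (9,0) [heading=0, draw]
REPEAT 3 [
  -- iteration 1/3 --
  FD 18: (9,0) -> (27,0) [heading=0, draw]
  FD 20: (27,0) -> (47,0) [heading=0, draw]
  FD 19: (47,0) -> (66,0) [heading=0, draw]
  -- iteration 2/3 --
  FD 18: (66,0) -> (84,0) [heading=0, draw]
  FD 20: (84,0) -> (104,0) [heading=0, draw]
  FD 19: (104,0) -> (123,0) [heading=0, draw]
  -- iteration 3/3 --
  FD 18: (123,0) -> (141,0) [heading=0, draw]
  FD 20: (141,0) -> (161,0) [heading=0, draw]
  FD 19: (161,0) -> (180,0) [heading=0, draw]
]
LT 135: heading 0 -> 135
LT 180: heading 135 -> 315
Final: pos=(180,0), heading=315, 10 segment(s) drawn

Segment lengths:
  seg 1: (0,0) -> (9,0), length = 9
  seg 2: (9,0) -> (27,0), length = 18
  seg 3: (27,0) -> (47,0), length = 20
  seg 4: (47,0) -> (66,0), length = 19
  seg 5: (66,0) -> (84,0), length = 18
  seg 6: (84,0) -> (104,0), length = 20
  seg 7: (104,0) -> (123,0), length = 19
  seg 8: (123,0) -> (141,0), length = 18
  seg 9: (141,0) -> (161,0), length = 20
  seg 10: (161,0) -> (180,0), length = 19
Total = 180

Answer: 180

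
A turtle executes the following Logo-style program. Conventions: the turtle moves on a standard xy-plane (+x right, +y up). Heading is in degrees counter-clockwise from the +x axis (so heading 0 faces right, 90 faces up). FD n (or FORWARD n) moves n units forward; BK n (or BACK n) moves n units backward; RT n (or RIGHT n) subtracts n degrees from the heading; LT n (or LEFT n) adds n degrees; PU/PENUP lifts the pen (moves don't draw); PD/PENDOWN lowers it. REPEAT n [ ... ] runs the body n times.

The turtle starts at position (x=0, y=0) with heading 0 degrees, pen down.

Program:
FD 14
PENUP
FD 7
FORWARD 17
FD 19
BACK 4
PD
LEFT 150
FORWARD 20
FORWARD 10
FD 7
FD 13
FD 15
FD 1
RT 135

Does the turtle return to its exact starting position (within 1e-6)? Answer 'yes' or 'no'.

Answer: no

Derivation:
Executing turtle program step by step:
Start: pos=(0,0), heading=0, pen down
FD 14: (0,0) -> (14,0) [heading=0, draw]
PU: pen up
FD 7: (14,0) -> (21,0) [heading=0, move]
FD 17: (21,0) -> (38,0) [heading=0, move]
FD 19: (38,0) -> (57,0) [heading=0, move]
BK 4: (57,0) -> (53,0) [heading=0, move]
PD: pen down
LT 150: heading 0 -> 150
FD 20: (53,0) -> (35.679,10) [heading=150, draw]
FD 10: (35.679,10) -> (27.019,15) [heading=150, draw]
FD 7: (27.019,15) -> (20.957,18.5) [heading=150, draw]
FD 13: (20.957,18.5) -> (9.699,25) [heading=150, draw]
FD 15: (9.699,25) -> (-3.292,32.5) [heading=150, draw]
FD 1: (-3.292,32.5) -> (-4.158,33) [heading=150, draw]
RT 135: heading 150 -> 15
Final: pos=(-4.158,33), heading=15, 7 segment(s) drawn

Start position: (0, 0)
Final position: (-4.158, 33)
Distance = 33.261; >= 1e-6 -> NOT closed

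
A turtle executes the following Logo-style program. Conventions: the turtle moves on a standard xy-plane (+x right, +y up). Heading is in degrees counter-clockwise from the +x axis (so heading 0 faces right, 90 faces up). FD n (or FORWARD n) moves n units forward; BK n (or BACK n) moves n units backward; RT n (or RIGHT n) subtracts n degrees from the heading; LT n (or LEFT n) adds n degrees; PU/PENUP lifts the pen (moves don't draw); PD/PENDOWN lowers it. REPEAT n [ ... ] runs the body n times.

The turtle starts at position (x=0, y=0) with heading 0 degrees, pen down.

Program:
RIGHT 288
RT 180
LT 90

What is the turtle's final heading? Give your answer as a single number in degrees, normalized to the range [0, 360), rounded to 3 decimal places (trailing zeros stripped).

Executing turtle program step by step:
Start: pos=(0,0), heading=0, pen down
RT 288: heading 0 -> 72
RT 180: heading 72 -> 252
LT 90: heading 252 -> 342
Final: pos=(0,0), heading=342, 0 segment(s) drawn

Answer: 342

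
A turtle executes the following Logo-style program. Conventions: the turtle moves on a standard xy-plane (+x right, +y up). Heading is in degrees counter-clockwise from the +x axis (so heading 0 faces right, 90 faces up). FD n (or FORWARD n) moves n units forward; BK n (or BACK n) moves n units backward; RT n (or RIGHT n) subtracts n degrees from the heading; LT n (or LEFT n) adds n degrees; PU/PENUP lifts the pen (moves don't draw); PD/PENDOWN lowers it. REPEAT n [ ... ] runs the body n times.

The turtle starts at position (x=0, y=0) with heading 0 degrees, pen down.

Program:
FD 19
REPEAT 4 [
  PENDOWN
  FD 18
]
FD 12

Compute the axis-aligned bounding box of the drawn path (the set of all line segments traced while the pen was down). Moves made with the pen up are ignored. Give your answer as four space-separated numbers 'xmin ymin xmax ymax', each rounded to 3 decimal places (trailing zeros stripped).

Answer: 0 0 103 0

Derivation:
Executing turtle program step by step:
Start: pos=(0,0), heading=0, pen down
FD 19: (0,0) -> (19,0) [heading=0, draw]
REPEAT 4 [
  -- iteration 1/4 --
  PD: pen down
  FD 18: (19,0) -> (37,0) [heading=0, draw]
  -- iteration 2/4 --
  PD: pen down
  FD 18: (37,0) -> (55,0) [heading=0, draw]
  -- iteration 3/4 --
  PD: pen down
  FD 18: (55,0) -> (73,0) [heading=0, draw]
  -- iteration 4/4 --
  PD: pen down
  FD 18: (73,0) -> (91,0) [heading=0, draw]
]
FD 12: (91,0) -> (103,0) [heading=0, draw]
Final: pos=(103,0), heading=0, 6 segment(s) drawn

Segment endpoints: x in {0, 19, 37, 55, 73, 91, 103}, y in {0}
xmin=0, ymin=0, xmax=103, ymax=0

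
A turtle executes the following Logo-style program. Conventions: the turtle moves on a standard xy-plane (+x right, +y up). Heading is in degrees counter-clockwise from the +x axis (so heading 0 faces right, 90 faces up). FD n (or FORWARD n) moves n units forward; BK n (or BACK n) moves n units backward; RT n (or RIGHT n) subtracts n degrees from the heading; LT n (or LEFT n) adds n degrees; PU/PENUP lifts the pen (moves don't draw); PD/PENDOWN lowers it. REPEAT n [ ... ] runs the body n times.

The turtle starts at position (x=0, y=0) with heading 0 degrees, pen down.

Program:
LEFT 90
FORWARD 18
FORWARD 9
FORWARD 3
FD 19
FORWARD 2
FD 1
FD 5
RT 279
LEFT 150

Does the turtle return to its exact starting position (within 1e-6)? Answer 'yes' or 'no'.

Executing turtle program step by step:
Start: pos=(0,0), heading=0, pen down
LT 90: heading 0 -> 90
FD 18: (0,0) -> (0,18) [heading=90, draw]
FD 9: (0,18) -> (0,27) [heading=90, draw]
FD 3: (0,27) -> (0,30) [heading=90, draw]
FD 19: (0,30) -> (0,49) [heading=90, draw]
FD 2: (0,49) -> (0,51) [heading=90, draw]
FD 1: (0,51) -> (0,52) [heading=90, draw]
FD 5: (0,52) -> (0,57) [heading=90, draw]
RT 279: heading 90 -> 171
LT 150: heading 171 -> 321
Final: pos=(0,57), heading=321, 7 segment(s) drawn

Start position: (0, 0)
Final position: (0, 57)
Distance = 57; >= 1e-6 -> NOT closed

Answer: no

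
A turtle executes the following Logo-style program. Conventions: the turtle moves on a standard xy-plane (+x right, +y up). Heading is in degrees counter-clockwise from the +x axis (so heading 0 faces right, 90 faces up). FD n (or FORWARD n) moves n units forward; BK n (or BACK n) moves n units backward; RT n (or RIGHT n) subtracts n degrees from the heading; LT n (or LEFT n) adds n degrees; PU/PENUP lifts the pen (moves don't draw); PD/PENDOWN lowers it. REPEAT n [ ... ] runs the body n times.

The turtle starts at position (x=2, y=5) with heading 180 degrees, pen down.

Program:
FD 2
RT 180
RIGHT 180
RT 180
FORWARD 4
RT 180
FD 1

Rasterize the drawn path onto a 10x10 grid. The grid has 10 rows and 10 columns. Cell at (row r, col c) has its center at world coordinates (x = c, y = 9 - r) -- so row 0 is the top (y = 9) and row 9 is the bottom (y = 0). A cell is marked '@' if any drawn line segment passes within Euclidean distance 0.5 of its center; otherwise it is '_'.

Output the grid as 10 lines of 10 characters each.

Answer: __________
__________
__________
__________
@@@@@_____
__________
__________
__________
__________
__________

Derivation:
Segment 0: (2,5) -> (0,5)
Segment 1: (0,5) -> (4,5)
Segment 2: (4,5) -> (3,5)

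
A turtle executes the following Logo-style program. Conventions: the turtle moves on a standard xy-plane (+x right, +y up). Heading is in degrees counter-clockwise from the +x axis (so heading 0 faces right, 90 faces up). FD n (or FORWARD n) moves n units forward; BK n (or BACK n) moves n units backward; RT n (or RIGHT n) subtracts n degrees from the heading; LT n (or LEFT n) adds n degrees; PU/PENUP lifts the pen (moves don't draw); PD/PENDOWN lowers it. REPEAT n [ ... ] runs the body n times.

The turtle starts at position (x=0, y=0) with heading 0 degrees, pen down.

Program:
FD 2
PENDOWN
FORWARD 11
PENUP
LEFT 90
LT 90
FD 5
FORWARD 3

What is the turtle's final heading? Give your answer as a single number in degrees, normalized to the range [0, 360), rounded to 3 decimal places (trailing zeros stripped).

Answer: 180

Derivation:
Executing turtle program step by step:
Start: pos=(0,0), heading=0, pen down
FD 2: (0,0) -> (2,0) [heading=0, draw]
PD: pen down
FD 11: (2,0) -> (13,0) [heading=0, draw]
PU: pen up
LT 90: heading 0 -> 90
LT 90: heading 90 -> 180
FD 5: (13,0) -> (8,0) [heading=180, move]
FD 3: (8,0) -> (5,0) [heading=180, move]
Final: pos=(5,0), heading=180, 2 segment(s) drawn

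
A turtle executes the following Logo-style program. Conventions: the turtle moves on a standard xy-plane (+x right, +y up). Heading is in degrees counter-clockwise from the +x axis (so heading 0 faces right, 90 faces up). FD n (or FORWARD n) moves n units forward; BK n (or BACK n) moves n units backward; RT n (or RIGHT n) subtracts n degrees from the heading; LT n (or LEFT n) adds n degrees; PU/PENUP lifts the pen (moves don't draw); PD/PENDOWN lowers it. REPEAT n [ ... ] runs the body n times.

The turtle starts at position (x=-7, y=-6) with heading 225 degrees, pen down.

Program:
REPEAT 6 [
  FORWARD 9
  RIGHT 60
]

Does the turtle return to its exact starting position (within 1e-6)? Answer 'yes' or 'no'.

Executing turtle program step by step:
Start: pos=(-7,-6), heading=225, pen down
REPEAT 6 [
  -- iteration 1/6 --
  FD 9: (-7,-6) -> (-13.364,-12.364) [heading=225, draw]
  RT 60: heading 225 -> 165
  -- iteration 2/6 --
  FD 9: (-13.364,-12.364) -> (-22.057,-10.035) [heading=165, draw]
  RT 60: heading 165 -> 105
  -- iteration 3/6 --
  FD 9: (-22.057,-10.035) -> (-24.387,-1.341) [heading=105, draw]
  RT 60: heading 105 -> 45
  -- iteration 4/6 --
  FD 9: (-24.387,-1.341) -> (-18.023,5.023) [heading=45, draw]
  RT 60: heading 45 -> 345
  -- iteration 5/6 --
  FD 9: (-18.023,5.023) -> (-9.329,2.693) [heading=345, draw]
  RT 60: heading 345 -> 285
  -- iteration 6/6 --
  FD 9: (-9.329,2.693) -> (-7,-6) [heading=285, draw]
  RT 60: heading 285 -> 225
]
Final: pos=(-7,-6), heading=225, 6 segment(s) drawn

Start position: (-7, -6)
Final position: (-7, -6)
Distance = 0; < 1e-6 -> CLOSED

Answer: yes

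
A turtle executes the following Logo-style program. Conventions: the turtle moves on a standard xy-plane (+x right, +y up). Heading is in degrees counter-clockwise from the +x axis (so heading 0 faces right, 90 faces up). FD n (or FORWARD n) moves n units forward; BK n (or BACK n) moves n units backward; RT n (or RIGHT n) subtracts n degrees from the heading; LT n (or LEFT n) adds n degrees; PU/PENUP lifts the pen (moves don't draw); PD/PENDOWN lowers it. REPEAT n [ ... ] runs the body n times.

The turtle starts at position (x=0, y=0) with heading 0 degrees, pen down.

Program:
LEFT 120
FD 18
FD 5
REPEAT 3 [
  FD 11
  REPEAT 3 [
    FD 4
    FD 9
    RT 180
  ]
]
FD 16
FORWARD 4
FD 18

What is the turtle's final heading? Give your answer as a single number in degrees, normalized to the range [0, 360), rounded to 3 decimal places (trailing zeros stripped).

Answer: 300

Derivation:
Executing turtle program step by step:
Start: pos=(0,0), heading=0, pen down
LT 120: heading 0 -> 120
FD 18: (0,0) -> (-9,15.588) [heading=120, draw]
FD 5: (-9,15.588) -> (-11.5,19.919) [heading=120, draw]
REPEAT 3 [
  -- iteration 1/3 --
  FD 11: (-11.5,19.919) -> (-17,29.445) [heading=120, draw]
  REPEAT 3 [
    -- iteration 1/3 --
    FD 4: (-17,29.445) -> (-19,32.909) [heading=120, draw]
    FD 9: (-19,32.909) -> (-23.5,40.703) [heading=120, draw]
    RT 180: heading 120 -> 300
    -- iteration 2/3 --
    FD 4: (-23.5,40.703) -> (-21.5,37.239) [heading=300, draw]
    FD 9: (-21.5,37.239) -> (-17,29.445) [heading=300, draw]
    RT 180: heading 300 -> 120
    -- iteration 3/3 --
    FD 4: (-17,29.445) -> (-19,32.909) [heading=120, draw]
    FD 9: (-19,32.909) -> (-23.5,40.703) [heading=120, draw]
    RT 180: heading 120 -> 300
  ]
  -- iteration 2/3 --
  FD 11: (-23.5,40.703) -> (-18,31.177) [heading=300, draw]
  REPEAT 3 [
    -- iteration 1/3 --
    FD 4: (-18,31.177) -> (-16,27.713) [heading=300, draw]
    FD 9: (-16,27.713) -> (-11.5,19.919) [heading=300, draw]
    RT 180: heading 300 -> 120
    -- iteration 2/3 --
    FD 4: (-11.5,19.919) -> (-13.5,23.383) [heading=120, draw]
    FD 9: (-13.5,23.383) -> (-18,31.177) [heading=120, draw]
    RT 180: heading 120 -> 300
    -- iteration 3/3 --
    FD 4: (-18,31.177) -> (-16,27.713) [heading=300, draw]
    FD 9: (-16,27.713) -> (-11.5,19.919) [heading=300, draw]
    RT 180: heading 300 -> 120
  ]
  -- iteration 3/3 --
  FD 11: (-11.5,19.919) -> (-17,29.445) [heading=120, draw]
  REPEAT 3 [
    -- iteration 1/3 --
    FD 4: (-17,29.445) -> (-19,32.909) [heading=120, draw]
    FD 9: (-19,32.909) -> (-23.5,40.703) [heading=120, draw]
    RT 180: heading 120 -> 300
    -- iteration 2/3 --
    FD 4: (-23.5,40.703) -> (-21.5,37.239) [heading=300, draw]
    FD 9: (-21.5,37.239) -> (-17,29.445) [heading=300, draw]
    RT 180: heading 300 -> 120
    -- iteration 3/3 --
    FD 4: (-17,29.445) -> (-19,32.909) [heading=120, draw]
    FD 9: (-19,32.909) -> (-23.5,40.703) [heading=120, draw]
    RT 180: heading 120 -> 300
  ]
]
FD 16: (-23.5,40.703) -> (-15.5,26.847) [heading=300, draw]
FD 4: (-15.5,26.847) -> (-13.5,23.383) [heading=300, draw]
FD 18: (-13.5,23.383) -> (-4.5,7.794) [heading=300, draw]
Final: pos=(-4.5,7.794), heading=300, 26 segment(s) drawn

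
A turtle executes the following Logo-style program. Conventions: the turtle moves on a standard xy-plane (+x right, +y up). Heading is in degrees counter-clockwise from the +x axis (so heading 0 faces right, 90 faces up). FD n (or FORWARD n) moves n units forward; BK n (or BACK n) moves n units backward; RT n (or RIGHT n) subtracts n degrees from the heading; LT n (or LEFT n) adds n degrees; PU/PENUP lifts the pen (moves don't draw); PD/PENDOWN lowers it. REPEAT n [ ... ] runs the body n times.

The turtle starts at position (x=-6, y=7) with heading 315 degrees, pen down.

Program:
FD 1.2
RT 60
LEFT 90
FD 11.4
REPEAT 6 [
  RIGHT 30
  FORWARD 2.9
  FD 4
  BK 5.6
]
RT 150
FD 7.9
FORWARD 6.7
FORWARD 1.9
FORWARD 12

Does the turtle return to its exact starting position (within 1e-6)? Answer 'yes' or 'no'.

Executing turtle program step by step:
Start: pos=(-6,7), heading=315, pen down
FD 1.2: (-6,7) -> (-5.151,6.151) [heading=315, draw]
RT 60: heading 315 -> 255
LT 90: heading 255 -> 345
FD 11.4: (-5.151,6.151) -> (5.86,3.201) [heading=345, draw]
REPEAT 6 [
  -- iteration 1/6 --
  RT 30: heading 345 -> 315
  FD 2.9: (5.86,3.201) -> (7.911,1.15) [heading=315, draw]
  FD 4: (7.911,1.15) -> (10.739,-1.678) [heading=315, draw]
  BK 5.6: (10.739,-1.678) -> (6.779,2.282) [heading=315, draw]
  -- iteration 2/6 --
  RT 30: heading 315 -> 285
  FD 2.9: (6.779,2.282) -> (7.53,-0.519) [heading=285, draw]
  FD 4: (7.53,-0.519) -> (8.565,-4.383) [heading=285, draw]
  BK 5.6: (8.565,-4.383) -> (7.116,1.026) [heading=285, draw]
  -- iteration 3/6 --
  RT 30: heading 285 -> 255
  FD 2.9: (7.116,1.026) -> (6.365,-1.775) [heading=255, draw]
  FD 4: (6.365,-1.775) -> (5.33,-5.639) [heading=255, draw]
  BK 5.6: (5.33,-5.639) -> (6.779,-0.23) [heading=255, draw]
  -- iteration 4/6 --
  RT 30: heading 255 -> 225
  FD 2.9: (6.779,-0.23) -> (4.729,-2.28) [heading=225, draw]
  FD 4: (4.729,-2.28) -> (1.9,-5.109) [heading=225, draw]
  BK 5.6: (1.9,-5.109) -> (5.86,-1.149) [heading=225, draw]
  -- iteration 5/6 --
  RT 30: heading 225 -> 195
  FD 2.9: (5.86,-1.149) -> (3.059,-1.9) [heading=195, draw]
  FD 4: (3.059,-1.9) -> (-0.805,-2.935) [heading=195, draw]
  BK 5.6: (-0.805,-2.935) -> (4.604,-1.485) [heading=195, draw]
  -- iteration 6/6 --
  RT 30: heading 195 -> 165
  FD 2.9: (4.604,-1.485) -> (1.803,-0.735) [heading=165, draw]
  FD 4: (1.803,-0.735) -> (-2.061,0.3) [heading=165, draw]
  BK 5.6: (-2.061,0.3) -> (3.349,-1.149) [heading=165, draw]
]
RT 150: heading 165 -> 15
FD 7.9: (3.349,-1.149) -> (10.979,0.896) [heading=15, draw]
FD 6.7: (10.979,0.896) -> (17.451,2.63) [heading=15, draw]
FD 1.9: (17.451,2.63) -> (19.286,3.122) [heading=15, draw]
FD 12: (19.286,3.122) -> (30.878,6.227) [heading=15, draw]
Final: pos=(30.878,6.227), heading=15, 24 segment(s) drawn

Start position: (-6, 7)
Final position: (30.878, 6.227)
Distance = 36.886; >= 1e-6 -> NOT closed

Answer: no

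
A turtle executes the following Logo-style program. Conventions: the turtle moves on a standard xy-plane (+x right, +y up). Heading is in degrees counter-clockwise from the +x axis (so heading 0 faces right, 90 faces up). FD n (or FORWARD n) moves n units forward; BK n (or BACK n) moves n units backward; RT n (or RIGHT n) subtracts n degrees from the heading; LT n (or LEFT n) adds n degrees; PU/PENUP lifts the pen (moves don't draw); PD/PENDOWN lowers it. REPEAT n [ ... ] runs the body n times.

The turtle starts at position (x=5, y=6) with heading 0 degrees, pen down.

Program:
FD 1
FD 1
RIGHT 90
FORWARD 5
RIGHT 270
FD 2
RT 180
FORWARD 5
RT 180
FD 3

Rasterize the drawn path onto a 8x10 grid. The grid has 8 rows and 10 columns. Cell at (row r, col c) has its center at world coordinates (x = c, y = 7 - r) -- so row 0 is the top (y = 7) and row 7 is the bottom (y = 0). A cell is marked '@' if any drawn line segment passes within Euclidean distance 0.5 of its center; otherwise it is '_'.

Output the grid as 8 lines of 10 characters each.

Answer: __________
_____@@@__
_______@__
_______@__
_______@__
_______@__
____@@@@@@
__________

Derivation:
Segment 0: (5,6) -> (6,6)
Segment 1: (6,6) -> (7,6)
Segment 2: (7,6) -> (7,1)
Segment 3: (7,1) -> (9,1)
Segment 4: (9,1) -> (4,1)
Segment 5: (4,1) -> (7,1)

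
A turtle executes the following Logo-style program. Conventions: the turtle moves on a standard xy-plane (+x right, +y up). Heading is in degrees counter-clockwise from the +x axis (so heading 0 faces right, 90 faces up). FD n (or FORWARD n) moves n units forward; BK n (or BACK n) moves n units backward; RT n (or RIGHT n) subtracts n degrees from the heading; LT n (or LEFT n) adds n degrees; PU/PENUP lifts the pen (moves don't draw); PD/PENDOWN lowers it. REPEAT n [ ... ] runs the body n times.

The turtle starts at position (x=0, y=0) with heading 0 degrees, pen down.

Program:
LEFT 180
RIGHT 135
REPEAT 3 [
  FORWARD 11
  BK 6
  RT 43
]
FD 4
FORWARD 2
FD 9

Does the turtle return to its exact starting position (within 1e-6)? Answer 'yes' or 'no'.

Executing turtle program step by step:
Start: pos=(0,0), heading=0, pen down
LT 180: heading 0 -> 180
RT 135: heading 180 -> 45
REPEAT 3 [
  -- iteration 1/3 --
  FD 11: (0,0) -> (7.778,7.778) [heading=45, draw]
  BK 6: (7.778,7.778) -> (3.536,3.536) [heading=45, draw]
  RT 43: heading 45 -> 2
  -- iteration 2/3 --
  FD 11: (3.536,3.536) -> (14.529,3.919) [heading=2, draw]
  BK 6: (14.529,3.919) -> (8.532,3.71) [heading=2, draw]
  RT 43: heading 2 -> 319
  -- iteration 3/3 --
  FD 11: (8.532,3.71) -> (16.834,-3.507) [heading=319, draw]
  BK 6: (16.834,-3.507) -> (12.306,0.43) [heading=319, draw]
  RT 43: heading 319 -> 276
]
FD 4: (12.306,0.43) -> (12.724,-3.548) [heading=276, draw]
FD 2: (12.724,-3.548) -> (12.933,-5.537) [heading=276, draw]
FD 9: (12.933,-5.537) -> (13.874,-14.488) [heading=276, draw]
Final: pos=(13.874,-14.488), heading=276, 9 segment(s) drawn

Start position: (0, 0)
Final position: (13.874, -14.488)
Distance = 20.06; >= 1e-6 -> NOT closed

Answer: no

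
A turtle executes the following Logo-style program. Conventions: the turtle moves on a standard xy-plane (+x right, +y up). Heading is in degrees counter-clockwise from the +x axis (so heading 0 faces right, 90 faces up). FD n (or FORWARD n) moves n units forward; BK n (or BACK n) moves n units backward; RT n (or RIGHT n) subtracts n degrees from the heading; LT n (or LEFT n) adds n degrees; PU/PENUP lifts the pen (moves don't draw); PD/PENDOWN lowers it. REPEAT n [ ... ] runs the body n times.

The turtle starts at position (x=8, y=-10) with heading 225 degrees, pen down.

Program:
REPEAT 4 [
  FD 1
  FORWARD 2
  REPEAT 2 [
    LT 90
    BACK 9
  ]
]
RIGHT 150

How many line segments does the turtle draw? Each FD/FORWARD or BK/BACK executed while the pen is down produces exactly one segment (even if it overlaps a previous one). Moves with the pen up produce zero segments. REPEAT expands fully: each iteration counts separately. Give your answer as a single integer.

Executing turtle program step by step:
Start: pos=(8,-10), heading=225, pen down
REPEAT 4 [
  -- iteration 1/4 --
  FD 1: (8,-10) -> (7.293,-10.707) [heading=225, draw]
  FD 2: (7.293,-10.707) -> (5.879,-12.121) [heading=225, draw]
  REPEAT 2 [
    -- iteration 1/2 --
    LT 90: heading 225 -> 315
    BK 9: (5.879,-12.121) -> (-0.485,-5.757) [heading=315, draw]
    -- iteration 2/2 --
    LT 90: heading 315 -> 45
    BK 9: (-0.485,-5.757) -> (-6.849,-12.121) [heading=45, draw]
  ]
  -- iteration 2/4 --
  FD 1: (-6.849,-12.121) -> (-6.142,-11.414) [heading=45, draw]
  FD 2: (-6.142,-11.414) -> (-4.728,-10) [heading=45, draw]
  REPEAT 2 [
    -- iteration 1/2 --
    LT 90: heading 45 -> 135
    BK 9: (-4.728,-10) -> (1.636,-16.364) [heading=135, draw]
    -- iteration 2/2 --
    LT 90: heading 135 -> 225
    BK 9: (1.636,-16.364) -> (8,-10) [heading=225, draw]
  ]
  -- iteration 3/4 --
  FD 1: (8,-10) -> (7.293,-10.707) [heading=225, draw]
  FD 2: (7.293,-10.707) -> (5.879,-12.121) [heading=225, draw]
  REPEAT 2 [
    -- iteration 1/2 --
    LT 90: heading 225 -> 315
    BK 9: (5.879,-12.121) -> (-0.485,-5.757) [heading=315, draw]
    -- iteration 2/2 --
    LT 90: heading 315 -> 45
    BK 9: (-0.485,-5.757) -> (-6.849,-12.121) [heading=45, draw]
  ]
  -- iteration 4/4 --
  FD 1: (-6.849,-12.121) -> (-6.142,-11.414) [heading=45, draw]
  FD 2: (-6.142,-11.414) -> (-4.728,-10) [heading=45, draw]
  REPEAT 2 [
    -- iteration 1/2 --
    LT 90: heading 45 -> 135
    BK 9: (-4.728,-10) -> (1.636,-16.364) [heading=135, draw]
    -- iteration 2/2 --
    LT 90: heading 135 -> 225
    BK 9: (1.636,-16.364) -> (8,-10) [heading=225, draw]
  ]
]
RT 150: heading 225 -> 75
Final: pos=(8,-10), heading=75, 16 segment(s) drawn
Segments drawn: 16

Answer: 16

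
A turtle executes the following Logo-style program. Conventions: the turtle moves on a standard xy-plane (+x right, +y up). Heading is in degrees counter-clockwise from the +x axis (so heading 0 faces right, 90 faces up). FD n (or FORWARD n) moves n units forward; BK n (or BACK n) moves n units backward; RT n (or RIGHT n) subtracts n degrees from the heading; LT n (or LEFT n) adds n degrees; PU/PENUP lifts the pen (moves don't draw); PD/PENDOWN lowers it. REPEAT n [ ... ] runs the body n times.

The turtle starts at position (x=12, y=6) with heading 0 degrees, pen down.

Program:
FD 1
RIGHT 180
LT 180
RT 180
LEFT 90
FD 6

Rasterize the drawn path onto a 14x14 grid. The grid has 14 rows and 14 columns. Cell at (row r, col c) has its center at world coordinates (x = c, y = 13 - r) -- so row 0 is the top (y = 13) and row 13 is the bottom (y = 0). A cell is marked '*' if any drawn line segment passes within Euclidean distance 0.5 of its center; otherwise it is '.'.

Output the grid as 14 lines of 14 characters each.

Segment 0: (12,6) -> (13,6)
Segment 1: (13,6) -> (13,0)

Answer: ..............
..............
..............
..............
..............
..............
..............
............**
.............*
.............*
.............*
.............*
.............*
.............*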